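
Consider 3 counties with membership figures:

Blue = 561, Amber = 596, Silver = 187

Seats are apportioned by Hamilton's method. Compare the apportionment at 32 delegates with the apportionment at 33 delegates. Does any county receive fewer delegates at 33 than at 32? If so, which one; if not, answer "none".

At 32 seats: Blue 13, Amber 14, Silver 5.
At 33 seats: Blue 14, Amber 15, Silver 4.
Silver drops from 5 to 4.

Silver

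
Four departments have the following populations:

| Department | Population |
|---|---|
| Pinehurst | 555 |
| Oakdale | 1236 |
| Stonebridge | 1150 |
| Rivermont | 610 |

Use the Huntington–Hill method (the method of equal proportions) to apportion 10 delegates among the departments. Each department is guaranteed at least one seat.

Pinehurst: 2, Oakdale: 3, Stonebridge: 3, Rivermont: 2

With divisor 375: modified quotas Pinehurst 1.480, Oakdale 3.296, Stonebridge 3.067, Rivermont 1.627.
Geometric-mean thresholds: Pinehurst √(1·2)=1.414, Oakdale √(3·4)=3.464, Stonebridge √(3·4)=3.464, Rivermont √(1·2)=1.414.
Each quota rounded against its threshold gives Pinehurst 2, Oakdale 3, Stonebridge 3, Rivermont 2 (total 10).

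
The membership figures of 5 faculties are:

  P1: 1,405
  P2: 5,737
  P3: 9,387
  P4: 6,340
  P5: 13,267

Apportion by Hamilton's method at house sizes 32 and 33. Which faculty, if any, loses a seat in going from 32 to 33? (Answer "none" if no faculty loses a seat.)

none

At 32 seats: P1 1, P2 5, P3 8, P4 6, P5 12.
At 33 seats: P1 1, P2 5, P3 9, P4 6, P5 12.
No faculty's allocation decreased.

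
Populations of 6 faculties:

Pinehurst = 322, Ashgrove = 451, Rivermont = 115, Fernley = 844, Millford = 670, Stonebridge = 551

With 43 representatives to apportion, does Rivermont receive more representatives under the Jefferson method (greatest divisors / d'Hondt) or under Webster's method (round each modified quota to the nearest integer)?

Jefferson: Pinehurst 4, Ashgrove 7, Rivermont 1, Fernley 13, Millford 10, Stonebridge 8.
Webster: Pinehurst 5, Ashgrove 6, Rivermont 2, Fernley 12, Millford 10, Stonebridge 8.
Rivermont gets 1 under Jefferson and 2 under Webster.

Webster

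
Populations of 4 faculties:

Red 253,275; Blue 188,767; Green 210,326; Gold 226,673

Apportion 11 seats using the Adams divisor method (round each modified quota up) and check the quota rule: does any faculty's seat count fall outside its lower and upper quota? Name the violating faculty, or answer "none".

none

Standard quotas: Red 3.169, Blue 2.362, Green 2.632, Gold 2.837.
Adams allocation: Red 3, Blue 2, Green 3, Gold 3.
Every allocation lies between the lower and upper quota.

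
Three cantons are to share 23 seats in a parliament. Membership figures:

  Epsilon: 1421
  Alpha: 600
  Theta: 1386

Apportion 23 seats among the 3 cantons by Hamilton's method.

Epsilon 10, Alpha 4, Theta 9

The standard divisor is 3407/23 ≈ 148.13.
Standard quotas: Epsilon 9.593, Alpha 4.050, Theta 9.357.
Lower quotas: Epsilon 9, Alpha 4, Theta 9 (sum 22, leaving 1 seat).
Remainders in descending order: Epsilon 0.593, Theta 0.357, Alpha 0.050.
Largest remainder: Epsilon receives the extra seat.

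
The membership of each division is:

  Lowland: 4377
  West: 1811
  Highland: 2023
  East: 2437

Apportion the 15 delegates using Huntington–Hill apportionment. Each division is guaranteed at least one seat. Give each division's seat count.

With divisor 721: modified quotas Lowland 6.071, West 2.512, Highland 2.806, East 3.380.
Geometric-mean thresholds: Lowland √(6·7)=6.481, West √(2·3)=2.449, Highland √(2·3)=2.449, East √(3·4)=3.464.
Each quota rounded against its threshold gives Lowland 6, West 3, Highland 3, East 3 (total 15).

Lowland 6; West 3; Highland 3; East 3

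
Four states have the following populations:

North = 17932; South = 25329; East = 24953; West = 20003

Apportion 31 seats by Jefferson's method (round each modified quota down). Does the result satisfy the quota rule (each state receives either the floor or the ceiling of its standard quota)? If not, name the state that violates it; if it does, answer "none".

none

Standard quotas: North 6.301, South 8.901, East 8.769, West 7.029.
Jefferson allocation: North 6, South 9, East 9, West 7.
Every allocation lies between the lower and upper quota.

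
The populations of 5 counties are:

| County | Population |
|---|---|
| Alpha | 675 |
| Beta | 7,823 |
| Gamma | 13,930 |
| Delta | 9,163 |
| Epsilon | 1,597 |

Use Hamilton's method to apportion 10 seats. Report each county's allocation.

Alpha 0, Beta 2, Gamma 4, Delta 3, Epsilon 1

The standard divisor is 33188/10 ≈ 3318.8.
Standard quotas: Alpha 0.2034, Beta 2.3572, Gamma 4.1973, Delta 2.7609, Epsilon 0.4812.
Lower quotas: Alpha 0, Beta 2, Gamma 4, Delta 2, Epsilon 0 (sum 8, leaving 2 seats).
Remainders in descending order: Delta 0.7609, Epsilon 0.4812, Beta 0.3572, Alpha 0.2034, Gamma 0.1973.
The surplus seats go to Delta, Epsilon.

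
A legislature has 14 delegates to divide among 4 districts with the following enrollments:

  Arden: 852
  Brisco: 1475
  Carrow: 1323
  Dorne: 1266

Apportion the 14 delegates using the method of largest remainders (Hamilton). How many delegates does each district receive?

Standard divisor: 4916 ÷ 14 ≈ 351.143.
Standard quotas: Arden 2.426, Brisco 4.201, Carrow 3.768, Dorne 3.605.
Lower quotas: Arden 2, Brisco 4, Carrow 3, Dorne 3 (sum 12, leaving 2 seats).
Remainders in descending order: Carrow 0.768, Dorne 0.605, Arden 0.426, Brisco 0.201.
The surplus seats go to Carrow, Dorne.

Arden 2, Brisco 4, Carrow 4, Dorne 4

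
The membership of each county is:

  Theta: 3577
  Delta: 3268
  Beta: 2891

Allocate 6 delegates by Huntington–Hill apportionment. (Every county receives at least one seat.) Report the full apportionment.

Theta 2; Delta 2; Beta 2

With divisor 1752: modified quotas Theta 2.042, Delta 1.865, Beta 1.650.
Geometric-mean thresholds: Theta √(2·3)=2.449, Delta √(1·2)=1.414, Beta √(1·2)=1.414.
Each quota rounded against its threshold gives Theta 2, Delta 2, Beta 2 (total 6).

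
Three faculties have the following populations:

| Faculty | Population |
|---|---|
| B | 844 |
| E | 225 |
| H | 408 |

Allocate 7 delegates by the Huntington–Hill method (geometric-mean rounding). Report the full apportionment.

B: 4, E: 1, H: 2

With divisor 216: modified quotas B 3.907, E 1.042, H 1.889.
Geometric-mean thresholds: B √(3·4)=3.464, E √(1·2)=1.414, H √(1·2)=1.414.
Each quota rounded against its threshold gives B 4, E 1, H 2 (total 7).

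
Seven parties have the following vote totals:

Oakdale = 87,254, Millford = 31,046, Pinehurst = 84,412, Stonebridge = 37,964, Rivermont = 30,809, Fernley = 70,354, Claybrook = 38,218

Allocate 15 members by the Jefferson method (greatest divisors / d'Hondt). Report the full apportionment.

Standard divisor 380057/15 ≈ 25337.133; standard quotas: Oakdale 3.444, Millford 1.225, Pinehurst 3.332, Stonebridge 1.498, Rivermont 1.216, Fernley 2.777, Claybrook 1.508.
Rounding down gives 3, 1, 3, 1, 1, 2, 1 = 12 seats, so the divisor must be adjusted.
With modified divisor 20100: modified quotas Oakdale 4.341, Millford 1.545, Pinehurst 4.200, Stonebridge 1.889, Rivermont 1.533, Fernley 3.500, Claybrook 1.901.
Rounding down: Oakdale 4, Millford 1, Pinehurst 4, Stonebridge 1, Rivermont 1, Fernley 3, Claybrook 1 (total 15).

Oakdale: 4; Millford: 1; Pinehurst: 4; Stonebridge: 1; Rivermont: 1; Fernley: 3; Claybrook: 1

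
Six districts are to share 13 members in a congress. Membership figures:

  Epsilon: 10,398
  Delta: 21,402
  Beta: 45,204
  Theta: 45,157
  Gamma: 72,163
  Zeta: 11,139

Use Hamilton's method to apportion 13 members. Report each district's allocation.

The standard divisor is 205463/13 ≈ 15804.846.
Standard quotas: Epsilon 0.6579, Delta 1.3541, Beta 2.8601, Theta 2.8572, Gamma 4.5659, Zeta 0.7048.
Lower quotas: Epsilon 0, Delta 1, Beta 2, Theta 2, Gamma 4, Zeta 0 (sum 9, leaving 4 seats).
Remainders in descending order: Beta 0.8601, Theta 0.8572, Zeta 0.7048, Epsilon 0.6579, Gamma 0.5659, Delta 0.3541.
Largest remainders: Beta, Theta, Zeta, Epsilon receive the extra seats.

Epsilon 1; Delta 1; Beta 3; Theta 3; Gamma 4; Zeta 1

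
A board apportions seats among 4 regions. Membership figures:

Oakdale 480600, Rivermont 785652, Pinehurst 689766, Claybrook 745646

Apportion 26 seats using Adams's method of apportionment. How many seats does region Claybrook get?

Standard divisor 2701664/26 ≈ 103910.154; standard quotas: Oakdale 4.625, Rivermont 7.561, Pinehurst 6.638, Claybrook 7.176.
Rounding up gives 5, 8, 7, 8 = 28 seats, so the divisor must be adjusted.
With modified divisor 113600: modified quotas Oakdale 4.231, Rivermont 6.916, Pinehurst 6.072, Claybrook 6.564.
Rounding up: Oakdale 5, Rivermont 7, Pinehurst 7, Claybrook 7 (total 26).
Claybrook receives 7.

7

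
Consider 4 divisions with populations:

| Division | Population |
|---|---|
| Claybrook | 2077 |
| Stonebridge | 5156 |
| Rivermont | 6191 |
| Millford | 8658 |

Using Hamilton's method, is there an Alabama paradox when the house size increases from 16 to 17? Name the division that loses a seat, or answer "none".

At 16 seats: Claybrook 2, Stonebridge 4, Rivermont 4, Millford 6.
At 17 seats: Claybrook 1, Stonebridge 4, Rivermont 5, Millford 7.
Claybrook drops from 2 to 1.

Claybrook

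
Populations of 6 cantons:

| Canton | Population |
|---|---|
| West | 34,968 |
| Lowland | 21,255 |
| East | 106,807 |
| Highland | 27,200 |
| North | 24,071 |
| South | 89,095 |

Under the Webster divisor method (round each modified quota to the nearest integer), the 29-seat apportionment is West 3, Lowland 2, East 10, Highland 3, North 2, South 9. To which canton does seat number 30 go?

Priority for the next seat is population ÷ (current seats + 0.5).
Priorities: West 9990.857, Lowland 8502.000, East 10172.095, Highland 7771.429, North 9628.400, South 9378.421.
Highest priority: East.

East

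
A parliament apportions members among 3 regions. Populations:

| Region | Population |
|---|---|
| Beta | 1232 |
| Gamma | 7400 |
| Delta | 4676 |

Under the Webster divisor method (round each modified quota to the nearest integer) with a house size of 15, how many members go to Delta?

Standard divisor 13308/15 ≈ 887.2; standard quotas: Beta 1.389, Gamma 8.341, Delta 5.271.
Rounding to the nearest integer gives 1, 8, 5 = 14 seats, so the divisor must be adjusted.
With modified divisor 860: modified quotas Beta 1.433, Gamma 8.605, Delta 5.437.
Rounding to the nearest integer: Beta 1, Gamma 9, Delta 5 (total 15).
Delta receives 5.

5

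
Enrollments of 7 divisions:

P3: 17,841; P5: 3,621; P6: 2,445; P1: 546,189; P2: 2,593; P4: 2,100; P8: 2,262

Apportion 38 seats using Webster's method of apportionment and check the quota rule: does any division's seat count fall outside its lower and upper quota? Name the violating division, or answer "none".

Standard quotas: P3 1.175, P5 0.238, P6 0.161, P1 35.968, P2 0.171, P4 0.138, P8 0.149.
Webster allocation: P3 1, P5 0, P6 0, P1 37, P2 0, P4 0, P8 0.
P1 has quota 35.968 (lower 35, upper 36) but receives 37 — outside the quota interval.

P1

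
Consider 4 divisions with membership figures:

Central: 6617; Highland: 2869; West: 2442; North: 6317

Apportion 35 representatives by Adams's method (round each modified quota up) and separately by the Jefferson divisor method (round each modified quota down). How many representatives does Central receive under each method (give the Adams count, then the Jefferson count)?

12 and 13

Adams: Central 12, Highland 6, West 5, North 12.
Jefferson: Central 13, Highland 5, West 5, North 12.
Central gets 12 under Adams and 13 under Jefferson.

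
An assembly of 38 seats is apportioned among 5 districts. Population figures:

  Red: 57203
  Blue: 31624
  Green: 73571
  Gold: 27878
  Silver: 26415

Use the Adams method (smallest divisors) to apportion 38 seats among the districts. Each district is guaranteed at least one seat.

Red 10; Blue 6; Green 12; Gold 5; Silver 5

Standard divisor 216691/38 ≈ 5702.395; standard quotas: Red 10.031, Blue 5.546, Green 12.902, Gold 4.889, Silver 4.632.
Rounding up gives 11, 6, 13, 5, 5 = 40 seats, so the divisor must be adjusted.
With modified divisor 6200: modified quotas Red 9.226, Blue 5.101, Green 11.866, Gold 4.496, Silver 4.260.
Rounding up: Red 10, Blue 6, Green 12, Gold 5, Silver 5 (total 38).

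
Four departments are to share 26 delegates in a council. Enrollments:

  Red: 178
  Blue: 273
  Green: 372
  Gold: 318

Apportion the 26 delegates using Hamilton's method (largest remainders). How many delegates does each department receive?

The standard divisor is 1141/26 ≈ 43.885.
Standard quotas: Red 4.056, Blue 6.221, Green 8.477, Gold 7.246.
Lower quotas: Red 4, Blue 6, Green 8, Gold 7 (sum 25, leaving 1 seat).
Remainders in descending order: Green 0.477, Gold 0.246, Blue 0.221, Red 0.056.
The surplus seat goes to Green.

Red=4, Blue=6, Green=9, Gold=7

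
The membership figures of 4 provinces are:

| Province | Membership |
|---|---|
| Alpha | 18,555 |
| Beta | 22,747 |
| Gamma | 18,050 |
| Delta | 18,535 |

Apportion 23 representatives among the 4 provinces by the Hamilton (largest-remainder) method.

Total 77887; standard divisor 77887/23 ≈ 3386.391.
Standard quotas: Alpha 5.4793, Beta 6.7172, Gamma 5.3302, Delta 5.4734.
Lower quotas: Alpha 5, Beta 6, Gamma 5, Delta 5 (sum 21, leaving 2 seats).
Remainders in descending order: Beta 0.7172, Alpha 0.4793, Delta 0.4734, Gamma 0.3302.
Largest remainders: Beta, Alpha receive the extra seats.

Alpha=6; Beta=7; Gamma=5; Delta=5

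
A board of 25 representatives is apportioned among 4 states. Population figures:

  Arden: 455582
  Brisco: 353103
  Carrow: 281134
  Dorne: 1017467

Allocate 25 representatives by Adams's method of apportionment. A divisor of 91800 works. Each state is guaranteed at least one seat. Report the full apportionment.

Arden: 5, Brisco: 4, Carrow: 4, Dorne: 12

With modified divisor 91800: modified quotas Arden 4.963, Brisco 3.846, Carrow 3.062, Dorne 11.084.
Rounding up: Arden 5, Brisco 4, Carrow 4, Dorne 12 (total 25).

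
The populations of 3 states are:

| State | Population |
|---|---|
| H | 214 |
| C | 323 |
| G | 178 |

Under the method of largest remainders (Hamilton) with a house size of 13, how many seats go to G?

3

The standard divisor is 715/13 = 55.
Standard quotas: H 3.891, C 5.873, G 3.236.
Lower quotas: H 3, C 5, G 3 (sum 11, leaving 2 seats).
Remainders in descending order: H 0.891, C 0.873, G 0.236.
Largest remainders: H, C receive the extra seats.
G receives 3.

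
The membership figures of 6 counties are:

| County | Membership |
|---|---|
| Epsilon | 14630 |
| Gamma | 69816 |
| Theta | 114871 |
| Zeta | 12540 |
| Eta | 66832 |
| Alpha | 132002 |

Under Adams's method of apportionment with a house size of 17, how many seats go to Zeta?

1

Standard divisor 410691/17 ≈ 24158.294; standard quotas: Epsilon 0.606, Gamma 2.890, Theta 4.755, Zeta 0.519, Eta 2.766, Alpha 5.464.
Rounding up gives 1, 3, 5, 1, 3, 6 = 19 seats, so the divisor must be adjusted.
With modified divisor 30900: modified quotas Epsilon 0.473, Gamma 2.259, Theta 3.718, Zeta 0.406, Eta 2.163, Alpha 4.272.
Rounding up: Epsilon 1, Gamma 3, Theta 4, Zeta 1, Eta 3, Alpha 5 (total 17).
Zeta receives 1.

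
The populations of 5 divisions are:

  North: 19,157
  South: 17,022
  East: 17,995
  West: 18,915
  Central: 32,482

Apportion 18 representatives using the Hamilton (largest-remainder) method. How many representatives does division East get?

3

Standard divisor: 105571 ÷ 18 ≈ 5865.056.
Standard quotas: North 3.2663, South 2.9023, East 3.0682, West 3.2250, Central 5.5382.
Lower quotas: North 3, South 2, East 3, West 3, Central 5 (sum 16, leaving 2 seats).
Remainders in descending order: South 0.9023, Central 0.5382, North 0.2663, West 0.2250, East 0.0682.
Largest remainders: South, Central receive the extra seats.
East receives 3.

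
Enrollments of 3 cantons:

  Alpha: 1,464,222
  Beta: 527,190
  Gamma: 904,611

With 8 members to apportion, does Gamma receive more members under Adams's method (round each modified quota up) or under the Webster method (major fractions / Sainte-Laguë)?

Adams: Alpha 4, Beta 2, Gamma 2.
Webster: Alpha 4, Beta 1, Gamma 3.
Gamma gets 2 under Adams and 3 under Webster.

Webster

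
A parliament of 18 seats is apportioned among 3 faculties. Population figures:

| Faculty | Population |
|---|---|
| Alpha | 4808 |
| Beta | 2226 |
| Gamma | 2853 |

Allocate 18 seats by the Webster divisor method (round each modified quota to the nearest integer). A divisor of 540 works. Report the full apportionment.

With modified divisor 540: modified quotas Alpha 8.904, Beta 4.122, Gamma 5.283.
Rounding to the nearest integer: Alpha 9, Beta 4, Gamma 5 (total 18).

Alpha 9, Beta 4, Gamma 5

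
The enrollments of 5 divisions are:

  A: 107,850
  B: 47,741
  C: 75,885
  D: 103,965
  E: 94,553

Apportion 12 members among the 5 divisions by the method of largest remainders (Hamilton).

Standard divisor: 429994 ÷ 12 ≈ 35832.833.
Standard quotas: A 3.0098, B 1.3323, C 2.1178, D 2.9014, E 2.6387.
Lower quotas: A 3, B 1, C 2, D 2, E 2 (sum 10, leaving 2 seats).
Remainders in descending order: D 0.9014, E 0.6387, B 0.3323, C 0.1178, A 0.0098.
The surplus seats go to D, E.

A 3, B 1, C 2, D 3, E 3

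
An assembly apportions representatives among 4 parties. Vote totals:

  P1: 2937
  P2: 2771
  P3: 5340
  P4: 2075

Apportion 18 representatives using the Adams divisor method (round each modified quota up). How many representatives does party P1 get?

4

Standard divisor 13123/18 ≈ 729.056; standard quotas: P1 4.028, P2 3.801, P3 7.325, P4 2.846.
Rounding up gives 5, 4, 8, 3 = 20 seats, so the divisor must be adjusted.
With modified divisor 800: modified quotas P1 3.671, P2 3.464, P3 6.675, P4 2.594.
Rounding up: P1 4, P2 4, P3 7, P4 3 (total 18).
P1 receives 4.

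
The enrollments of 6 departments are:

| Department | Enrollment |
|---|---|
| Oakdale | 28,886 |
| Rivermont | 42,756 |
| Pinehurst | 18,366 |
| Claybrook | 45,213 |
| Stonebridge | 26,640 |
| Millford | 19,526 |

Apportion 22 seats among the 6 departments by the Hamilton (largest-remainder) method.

Oakdale=4, Rivermont=5, Pinehurst=2, Claybrook=6, Stonebridge=3, Millford=2

Standard divisor: 181387 ÷ 22 ≈ 8244.864.
Standard quotas: Oakdale 3.5035, Rivermont 5.1858, Pinehurst 2.2276, Claybrook 5.4838, Stonebridge 3.2311, Millford 2.3683.
Lower quotas: Oakdale 3, Rivermont 5, Pinehurst 2, Claybrook 5, Stonebridge 3, Millford 2 (sum 20, leaving 2 seats).
Remainders in descending order: Oakdale 0.5035, Claybrook 0.4838, Millford 0.3683, Stonebridge 0.2311, Pinehurst 0.2276, Rivermont 0.1858.
Largest remainders: Oakdale, Claybrook receive the extra seats.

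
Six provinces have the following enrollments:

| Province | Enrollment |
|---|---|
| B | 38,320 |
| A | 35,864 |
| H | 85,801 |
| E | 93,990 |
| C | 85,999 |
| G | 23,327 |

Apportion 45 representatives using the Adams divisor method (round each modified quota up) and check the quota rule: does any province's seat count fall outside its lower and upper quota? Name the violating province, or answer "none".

Standard quotas: B 4.746, A 4.442, H 10.628, E 11.642, C 10.652, G 2.889.
Adams allocation: B 5, A 5, H 10, E 11, C 11, G 3.
Every allocation lies between the lower and upper quota.

none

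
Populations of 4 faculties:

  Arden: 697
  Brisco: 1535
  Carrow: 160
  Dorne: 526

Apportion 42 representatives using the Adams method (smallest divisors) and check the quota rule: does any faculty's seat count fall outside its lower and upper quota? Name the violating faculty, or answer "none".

Standard quotas: Arden 10.032, Brisco 22.094, Carrow 2.303, Dorne 7.571.
Adams allocation: Arden 10, Brisco 21, Carrow 3, Dorne 8.
Brisco has quota 22.094 (lower 22, upper 23) but receives 21 — outside the quota interval.

Brisco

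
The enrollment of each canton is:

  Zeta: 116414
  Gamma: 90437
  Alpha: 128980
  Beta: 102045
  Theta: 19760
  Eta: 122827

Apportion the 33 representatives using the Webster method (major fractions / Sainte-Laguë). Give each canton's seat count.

Standard divisor 580463/33 ≈ 17589.788; standard quotas: Zeta 6.618, Gamma 5.141, Alpha 7.333, Beta 5.801, Theta 1.123, Eta 6.983.
Rounding to the nearest integer gives Zeta 7, Gamma 5, Alpha 7, Beta 6, Theta 1, Eta 7 — total 33, matching the house size, so no adjustment is needed.

Zeta 7, Gamma 5, Alpha 7, Beta 6, Theta 1, Eta 7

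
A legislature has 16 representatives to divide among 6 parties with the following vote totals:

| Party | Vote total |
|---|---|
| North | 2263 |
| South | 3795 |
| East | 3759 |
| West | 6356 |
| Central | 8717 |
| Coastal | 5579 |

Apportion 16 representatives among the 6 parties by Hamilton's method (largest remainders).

Total 30469; standard divisor 30469/16 ≈ 1904.312.
Standard quotas: North 1.1884, South 1.9928, East 1.9739, West 3.3377, Central 4.5775, Coastal 2.9297.
Lower quotas: North 1, South 1, East 1, West 3, Central 4, Coastal 2 (sum 12, leaving 4 seats).
Remainders in descending order: South 0.9928, East 0.9739, Coastal 0.9297, Central 0.5775, West 0.3377, North 0.1884.
Largest remainders: South, East, Coastal, Central receive the extra seats.

North=1, South=2, East=2, West=3, Central=5, Coastal=3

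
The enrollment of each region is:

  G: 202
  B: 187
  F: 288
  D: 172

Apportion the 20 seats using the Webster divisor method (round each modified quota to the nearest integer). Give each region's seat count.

Standard divisor 849/20 ≈ 42.45; standard quotas: G 4.759, B 4.405, F 6.784, D 4.052.
Rounding to the nearest integer gives G 5, B 4, F 7, D 4 — total 20, matching the house size, so no adjustment is needed.

G 5, B 4, F 7, D 4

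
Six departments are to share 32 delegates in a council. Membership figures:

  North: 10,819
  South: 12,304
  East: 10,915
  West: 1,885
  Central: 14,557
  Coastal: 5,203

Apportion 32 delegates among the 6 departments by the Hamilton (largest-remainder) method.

North=6; South=7; East=6; West=1; Central=9; Coastal=3

Total 55683; standard divisor 55683/32 ≈ 1740.094.
Standard quotas: North 6.2175, South 7.0709, East 6.2727, West 1.0833, Central 8.3656, Coastal 2.9901.
Lower quotas: North 6, South 7, East 6, West 1, Central 8, Coastal 2 (sum 30, leaving 2 seats).
Remainders in descending order: Coastal 0.9901, Central 0.3656, East 0.2727, North 0.2175, West 0.0833, South 0.0709.
The surplus seats go to Coastal, Central.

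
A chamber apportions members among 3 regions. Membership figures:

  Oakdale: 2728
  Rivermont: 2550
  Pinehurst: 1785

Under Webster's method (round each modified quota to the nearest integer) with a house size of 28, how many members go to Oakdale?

11

Standard divisor 7063/28 ≈ 252.25; standard quotas: Oakdale 10.815, Rivermont 10.109, Pinehurst 7.076.
Rounding to the nearest integer gives Oakdale 11, Rivermont 10, Pinehurst 7 — total 28, matching the house size, so no adjustment is needed.
Oakdale receives 11.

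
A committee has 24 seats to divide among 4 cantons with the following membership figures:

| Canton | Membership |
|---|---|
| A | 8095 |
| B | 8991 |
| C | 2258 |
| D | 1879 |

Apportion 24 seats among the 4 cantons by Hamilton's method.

A=9; B=10; C=3; D=2

Standard divisor: 21223 ÷ 24 ≈ 884.292.
Standard quotas: A 9.1542, B 10.1675, C 2.5535, D 2.1249.
Lower quotas: A 9, B 10, C 2, D 2 (sum 23, leaving 1 seat).
Remainders in descending order: C 0.5535, B 0.1675, A 0.1542, D 0.1249.
Largest remainder: C receives the extra seat.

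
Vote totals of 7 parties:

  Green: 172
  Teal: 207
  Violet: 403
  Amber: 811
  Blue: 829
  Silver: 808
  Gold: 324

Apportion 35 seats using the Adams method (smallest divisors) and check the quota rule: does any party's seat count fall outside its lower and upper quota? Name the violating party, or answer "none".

Standard quotas: Green 1.694, Teal 2.039, Violet 3.969, Amber 7.987, Blue 8.164, Silver 7.957, Gold 3.191.
Adams allocation: Green 2, Teal 2, Violet 4, Amber 8, Blue 8, Silver 8, Gold 3.
Every allocation lies between the lower and upper quota.

none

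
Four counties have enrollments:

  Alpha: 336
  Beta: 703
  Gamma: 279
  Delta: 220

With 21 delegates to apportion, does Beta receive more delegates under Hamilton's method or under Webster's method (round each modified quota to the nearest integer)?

Hamilton

Hamilton: Alpha 4, Beta 10, Gamma 4, Delta 3.
Webster: Alpha 5, Beta 9, Gamma 4, Delta 3.
Beta gets 10 under Hamilton and 9 under Webster.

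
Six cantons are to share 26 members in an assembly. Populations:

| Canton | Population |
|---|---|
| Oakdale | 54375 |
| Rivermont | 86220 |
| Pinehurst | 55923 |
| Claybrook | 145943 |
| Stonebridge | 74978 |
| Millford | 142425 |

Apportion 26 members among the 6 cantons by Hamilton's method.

Oakdale=2, Rivermont=4, Pinehurst=3, Claybrook=7, Stonebridge=3, Millford=7

The standard divisor is 559864/26 ≈ 21533.231.
Standard quotas: Oakdale 2.5252, Rivermont 4.0040, Pinehurst 2.5971, Claybrook 6.7776, Stonebridge 3.4820, Millford 6.6142.
Lower quotas: Oakdale 2, Rivermont 4, Pinehurst 2, Claybrook 6, Stonebridge 3, Millford 6 (sum 23, leaving 3 seats).
Remainders in descending order: Claybrook 0.7776, Millford 0.6142, Pinehurst 0.5971, Oakdale 0.5252, Stonebridge 0.4820, Rivermont 0.0040.
Largest remainders: Claybrook, Millford, Pinehurst receive the extra seats.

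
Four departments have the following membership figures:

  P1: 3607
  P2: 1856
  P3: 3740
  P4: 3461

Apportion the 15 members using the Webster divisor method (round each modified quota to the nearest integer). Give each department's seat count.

P1: 4; P2: 2; P3: 5; P4: 4

Standard divisor 12664/15 ≈ 844.267; standard quotas: P1 4.272, P2 2.198, P3 4.430, P4 4.099.
Rounding to the nearest integer gives 4, 2, 4, 4 = 14 seats, so the divisor must be adjusted.
With modified divisor 820: modified quotas P1 4.399, P2 2.263, P3 4.561, P4 4.221.
Rounding to the nearest integer: P1 4, P2 2, P3 5, P4 4 (total 15).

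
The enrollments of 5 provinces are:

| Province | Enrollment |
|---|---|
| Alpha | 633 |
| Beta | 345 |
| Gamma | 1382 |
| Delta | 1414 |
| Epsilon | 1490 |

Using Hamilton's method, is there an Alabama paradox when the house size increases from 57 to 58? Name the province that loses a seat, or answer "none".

none

At 57 seats: Alpha 7, Beta 4, Gamma 15, Delta 15, Epsilon 16.
At 58 seats: Alpha 7, Beta 4, Gamma 15, Delta 16, Epsilon 16.
No province's allocation decreased.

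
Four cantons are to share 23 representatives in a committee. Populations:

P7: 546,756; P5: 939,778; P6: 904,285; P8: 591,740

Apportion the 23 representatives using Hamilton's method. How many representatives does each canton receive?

The standard divisor is 2982559/23 ≈ 129676.478.
Standard quotas: P7 4.2163, P5 7.2471, P6 6.9734, P8 4.5632.
Lower quotas: P7 4, P5 7, P6 6, P8 4 (sum 21, leaving 2 seats).
Remainders in descending order: P6 0.9734, P8 0.5632, P5 0.2471, P7 0.2163.
Largest remainders: P6, P8 receive the extra seats.

P7 4, P5 7, P6 7, P8 5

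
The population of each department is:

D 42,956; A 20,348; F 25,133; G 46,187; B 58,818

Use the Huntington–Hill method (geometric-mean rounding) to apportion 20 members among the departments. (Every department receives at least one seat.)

D: 4, A: 2, F: 3, G: 5, B: 6

With divisor 9933: modified quotas D 4.325, A 2.049, F 2.530, G 4.650, B 5.921.
Geometric-mean thresholds: D √(4·5)=4.472, A √(2·3)=2.449, F √(2·3)=2.449, G √(4·5)=4.472, B √(5·6)=5.477.
Each quota rounded against its threshold gives D 4, A 2, F 3, G 5, B 6 (total 20).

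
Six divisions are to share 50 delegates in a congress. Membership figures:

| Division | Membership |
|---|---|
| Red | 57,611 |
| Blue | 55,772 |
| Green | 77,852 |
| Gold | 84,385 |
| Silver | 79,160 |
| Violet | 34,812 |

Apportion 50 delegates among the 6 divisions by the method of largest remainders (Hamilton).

The standard divisor is 389592/50 ≈ 7791.84.
Standard quotas: Red 7.3938, Blue 7.1577, Green 9.9915, Gold 10.8299, Silver 10.1593, Violet 4.4678.
Lower quotas: Red 7, Blue 7, Green 9, Gold 10, Silver 10, Violet 4 (sum 47, leaving 3 seats).
Remainders in descending order: Green 0.9915, Gold 0.8299, Violet 0.4678, Red 0.3938, Silver 0.1593, Blue 0.1577.
Largest remainders: Green, Gold, Violet receive the extra seats.

Red 7; Blue 7; Green 10; Gold 11; Silver 10; Violet 5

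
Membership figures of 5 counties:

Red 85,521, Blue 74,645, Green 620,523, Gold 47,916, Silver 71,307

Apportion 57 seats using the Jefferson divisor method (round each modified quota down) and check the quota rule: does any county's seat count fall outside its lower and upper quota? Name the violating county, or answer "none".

Green

Standard quotas: Red 5.417, Blue 4.728, Green 39.304, Gold 3.035, Silver 4.517.
Jefferson allocation: Red 5, Blue 4, Green 41, Gold 3, Silver 4.
Green has quota 39.304 (lower 39, upper 40) but receives 41 — outside the quota interval.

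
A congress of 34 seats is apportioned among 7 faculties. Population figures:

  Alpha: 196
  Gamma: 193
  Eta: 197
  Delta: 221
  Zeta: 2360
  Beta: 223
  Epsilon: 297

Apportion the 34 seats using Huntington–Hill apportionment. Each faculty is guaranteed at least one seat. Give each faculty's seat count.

With divisor 112: modified quotas Alpha 1.750, Gamma 1.723, Eta 1.759, Delta 1.973, Zeta 21.071, Beta 1.991, Epsilon 2.652.
Geometric-mean thresholds: Alpha √(1·2)=1.414, Gamma √(1·2)=1.414, Eta √(1·2)=1.414, Delta √(1·2)=1.414, Zeta √(21·22)=21.494, Beta √(1·2)=1.414, Epsilon √(2·3)=2.449.
Each quota rounded against its threshold gives Alpha 2, Gamma 2, Eta 2, Delta 2, Zeta 21, Beta 2, Epsilon 3 (total 34).

Alpha 2, Gamma 2, Eta 2, Delta 2, Zeta 21, Beta 2, Epsilon 3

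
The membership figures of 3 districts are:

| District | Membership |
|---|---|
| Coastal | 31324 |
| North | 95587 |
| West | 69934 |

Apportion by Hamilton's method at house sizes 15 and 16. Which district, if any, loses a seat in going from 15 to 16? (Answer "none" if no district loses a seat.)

Coastal

At 15 seats: Coastal 3, North 7, West 5.
At 16 seats: Coastal 2, North 8, West 6.
Coastal drops from 3 to 2.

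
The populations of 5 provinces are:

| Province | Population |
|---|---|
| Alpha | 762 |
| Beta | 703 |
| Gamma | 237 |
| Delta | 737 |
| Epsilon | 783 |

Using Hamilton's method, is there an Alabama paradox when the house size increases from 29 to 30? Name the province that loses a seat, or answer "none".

At 29 seats: Alpha 7, Beta 6, Gamma 2, Delta 7, Epsilon 7.
At 30 seats: Alpha 7, Beta 7, Gamma 2, Delta 7, Epsilon 7.
No province's allocation decreased.

none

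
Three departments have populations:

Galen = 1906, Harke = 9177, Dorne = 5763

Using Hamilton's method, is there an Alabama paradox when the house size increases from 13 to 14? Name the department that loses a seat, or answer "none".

Galen

At 13 seats: Galen 2, Harke 7, Dorne 4.
At 14 seats: Galen 1, Harke 8, Dorne 5.
Galen drops from 2 to 1.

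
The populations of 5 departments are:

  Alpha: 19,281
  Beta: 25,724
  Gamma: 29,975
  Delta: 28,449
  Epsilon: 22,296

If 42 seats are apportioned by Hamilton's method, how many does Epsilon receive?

7

The standard divisor is 125725/42 ≈ 2993.452.
Standard quotas: Alpha 6.4411, Beta 8.5934, Gamma 10.0135, Delta 9.5037, Epsilon 7.4483.
Lower quotas: Alpha 6, Beta 8, Gamma 10, Delta 9, Epsilon 7 (sum 40, leaving 2 seats).
Remainders in descending order: Beta 0.5934, Delta 0.5037, Epsilon 0.4483, Alpha 0.4411, Gamma 0.0135.
Largest remainders: Beta, Delta receive the extra seats.
Epsilon receives 7.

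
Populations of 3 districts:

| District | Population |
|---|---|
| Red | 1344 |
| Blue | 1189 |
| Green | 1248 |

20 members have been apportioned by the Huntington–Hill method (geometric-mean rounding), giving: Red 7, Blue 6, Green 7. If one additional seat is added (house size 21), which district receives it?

Priority for the next seat is population ÷ (√(s·(s+1))).
Priorities: Red 179.600, Blue 183.467, Green 166.771.
Highest priority: Blue.

Blue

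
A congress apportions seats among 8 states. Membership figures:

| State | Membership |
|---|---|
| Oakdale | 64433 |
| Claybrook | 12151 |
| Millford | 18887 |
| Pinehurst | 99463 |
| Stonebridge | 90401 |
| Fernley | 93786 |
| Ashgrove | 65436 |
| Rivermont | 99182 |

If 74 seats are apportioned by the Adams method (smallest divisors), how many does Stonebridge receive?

12

Standard divisor 543739/74 ≈ 7347.824; standard quotas: Oakdale 8.769, Claybrook 1.654, Millford 2.570, Pinehurst 13.536, Stonebridge 12.303, Fernley 12.764, Ashgrove 8.905, Rivermont 13.498.
Rounding up gives 9, 2, 3, 14, 13, 13, 9, 14 = 77 seats, so the divisor must be adjusted.
With modified divisor 7700: modified quotas Oakdale 8.368, Claybrook 1.578, Millford 2.453, Pinehurst 12.917, Stonebridge 11.740, Fernley 12.180, Ashgrove 8.498, Rivermont 12.881.
Rounding up: Oakdale 9, Claybrook 2, Millford 3, Pinehurst 13, Stonebridge 12, Fernley 13, Ashgrove 9, Rivermont 13 (total 74).
Stonebridge receives 12.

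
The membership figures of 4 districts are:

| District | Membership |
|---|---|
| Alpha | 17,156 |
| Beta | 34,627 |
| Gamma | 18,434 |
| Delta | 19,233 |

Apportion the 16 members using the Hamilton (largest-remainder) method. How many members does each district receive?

Alpha 3, Beta 6, Gamma 3, Delta 4

Standard divisor: 89450 ÷ 16 ≈ 5590.625.
Standard quotas: Alpha 3.0687, Beta 6.1938, Gamma 3.2973, Delta 3.4402.
Lower quotas: Alpha 3, Beta 6, Gamma 3, Delta 3 (sum 15, leaving 1 seat).
Remainders in descending order: Delta 0.4402, Gamma 0.2973, Beta 0.1938, Alpha 0.0687.
The surplus seat goes to Delta.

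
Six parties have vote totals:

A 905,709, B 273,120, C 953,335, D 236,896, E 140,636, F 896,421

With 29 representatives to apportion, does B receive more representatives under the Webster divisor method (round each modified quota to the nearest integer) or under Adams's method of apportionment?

Adams

Webster: A 8, B 2, C 8, D 2, E 1, F 8.
Adams: A 7, B 3, C 8, D 2, E 2, F 7.
B gets 2 under Webster and 3 under Adams.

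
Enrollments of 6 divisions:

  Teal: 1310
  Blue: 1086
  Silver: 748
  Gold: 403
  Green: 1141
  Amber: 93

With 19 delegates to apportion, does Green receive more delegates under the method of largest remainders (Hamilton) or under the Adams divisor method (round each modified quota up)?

Hamilton: Teal 5, Blue 4, Silver 3, Gold 2, Green 5, Amber 0.
Adams: Teal 5, Blue 4, Silver 3, Gold 2, Green 4, Amber 1.
Green gets 5 under Hamilton and 4 under Adams.

Hamilton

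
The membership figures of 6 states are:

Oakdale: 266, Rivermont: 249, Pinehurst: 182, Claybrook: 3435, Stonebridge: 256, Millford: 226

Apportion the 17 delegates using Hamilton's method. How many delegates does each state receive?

Oakdale 1; Rivermont 1; Pinehurst 1; Claybrook 12; Stonebridge 1; Millford 1

Standard divisor: 4614 ÷ 17 ≈ 271.412.
Standard quotas: Oakdale 0.980, Rivermont 0.917, Pinehurst 0.671, Claybrook 12.656, Stonebridge 0.943, Millford 0.833.
Lower quotas: Oakdale 0, Rivermont 0, Pinehurst 0, Claybrook 12, Stonebridge 0, Millford 0 (sum 12, leaving 5 seats).
Remainders in descending order: Oakdale 0.980, Stonebridge 0.943, Rivermont 0.917, Millford 0.833, Pinehurst 0.671, Claybrook 0.656.
The surplus seats go to Oakdale, Stonebridge, Rivermont, Millford, Pinehurst.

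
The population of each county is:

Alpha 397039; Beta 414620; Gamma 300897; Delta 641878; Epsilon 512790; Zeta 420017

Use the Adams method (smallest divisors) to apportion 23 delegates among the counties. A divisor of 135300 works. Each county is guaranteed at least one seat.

With modified divisor 135300: modified quotas Alpha 2.935, Beta 3.064, Gamma 2.224, Delta 4.744, Epsilon 3.790, Zeta 3.104.
Rounding up: Alpha 3, Beta 4, Gamma 3, Delta 5, Epsilon 4, Zeta 4 (total 23).

Alpha: 3, Beta: 4, Gamma: 3, Delta: 5, Epsilon: 4, Zeta: 4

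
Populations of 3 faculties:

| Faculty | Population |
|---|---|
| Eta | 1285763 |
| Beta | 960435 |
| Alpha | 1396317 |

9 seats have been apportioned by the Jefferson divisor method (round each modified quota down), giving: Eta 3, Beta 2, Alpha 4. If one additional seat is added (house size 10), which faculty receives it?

Priority for the next seat is population ÷ (current seats + 1).
Priorities: Eta 321440.750, Beta 320145.000, Alpha 279263.400.
Highest priority: Eta.

Eta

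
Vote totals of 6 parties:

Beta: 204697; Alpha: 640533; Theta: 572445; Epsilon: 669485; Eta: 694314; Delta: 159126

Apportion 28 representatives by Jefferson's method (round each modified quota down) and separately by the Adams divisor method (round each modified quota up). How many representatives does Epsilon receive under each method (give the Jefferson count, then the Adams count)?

Jefferson: Beta 2, Alpha 6, Theta 5, Epsilon 7, Eta 7, Delta 1.
Adams: Beta 2, Alpha 6, Theta 5, Epsilon 6, Eta 7, Delta 2.
Epsilon gets 7 under Jefferson and 6 under Adams.

7 and 6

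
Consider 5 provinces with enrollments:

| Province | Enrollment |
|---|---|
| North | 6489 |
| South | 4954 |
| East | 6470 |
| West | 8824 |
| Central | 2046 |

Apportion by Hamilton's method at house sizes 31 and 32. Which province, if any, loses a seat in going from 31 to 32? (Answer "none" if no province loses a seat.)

At 31 seats: North 7, South 5, East 7, West 10, Central 2.
At 32 seats: North 7, South 6, East 7, West 10, Central 2.
No province's allocation decreased.

none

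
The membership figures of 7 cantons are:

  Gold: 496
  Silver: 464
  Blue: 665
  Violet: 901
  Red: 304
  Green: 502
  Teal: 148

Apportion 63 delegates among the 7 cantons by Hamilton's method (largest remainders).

Gold=9, Silver=8, Blue=12, Violet=16, Red=6, Green=9, Teal=3

The standard divisor is 3480/63 ≈ 55.238.
Standard quotas: Gold 8.979, Silver 8.400, Blue 12.039, Violet 16.311, Red 5.503, Green 9.088, Teal 2.679.
Lower quotas: Gold 8, Silver 8, Blue 12, Violet 16, Red 5, Green 9, Teal 2 (sum 60, leaving 3 seats).
Remainders in descending order: Gold 0.979, Teal 0.679, Red 0.503, Silver 0.400, Violet 0.311, Green 0.088, Blue 0.039.
Largest remainders: Gold, Teal, Red receive the extra seats.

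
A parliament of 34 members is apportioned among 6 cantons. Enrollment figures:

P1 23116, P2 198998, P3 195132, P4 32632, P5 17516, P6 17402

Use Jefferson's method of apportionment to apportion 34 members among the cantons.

P1: 1, P2: 15, P3: 14, P4: 2, P5: 1, P6: 1

Standard divisor 484796/34 ≈ 14258.706; standard quotas: P1 1.621, P2 13.956, P3 13.685, P4 2.289, P5 1.228, P6 1.220.
Rounding down gives 1, 13, 13, 2, 1, 1 = 31 seats, so the divisor must be adjusted.
With modified divisor 13100: modified quotas P1 1.765, P2 15.191, P3 14.896, P4 2.491, P5 1.337, P6 1.328.
Rounding down: P1 1, P2 15, P3 14, P4 2, P5 1, P6 1 (total 34).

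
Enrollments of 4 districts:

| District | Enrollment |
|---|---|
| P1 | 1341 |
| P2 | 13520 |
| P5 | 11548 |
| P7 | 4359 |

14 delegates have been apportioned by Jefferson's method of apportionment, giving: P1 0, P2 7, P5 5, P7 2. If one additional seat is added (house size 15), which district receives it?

Priority for the next seat is population ÷ (current seats + 1).
Priorities: P1 1341.000, P2 1690.000, P5 1924.667, P7 1453.000.
Highest priority: P5.

P5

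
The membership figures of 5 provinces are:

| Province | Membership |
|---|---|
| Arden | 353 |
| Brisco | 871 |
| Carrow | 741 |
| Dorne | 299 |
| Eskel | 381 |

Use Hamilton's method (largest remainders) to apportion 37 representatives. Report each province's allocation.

The standard divisor is 2645/37 ≈ 71.486.
Standard quotas: Arden 4.938, Brisco 12.184, Carrow 10.366, Dorne 4.183, Eskel 5.330.
Lower quotas: Arden 4, Brisco 12, Carrow 10, Dorne 4, Eskel 5 (sum 35, leaving 2 seats).
Remainders in descending order: Arden 0.938, Carrow 0.366, Eskel 0.330, Brisco 0.184, Dorne 0.183.
Largest remainders: Arden, Carrow receive the extra seats.

Arden 5; Brisco 12; Carrow 11; Dorne 4; Eskel 5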